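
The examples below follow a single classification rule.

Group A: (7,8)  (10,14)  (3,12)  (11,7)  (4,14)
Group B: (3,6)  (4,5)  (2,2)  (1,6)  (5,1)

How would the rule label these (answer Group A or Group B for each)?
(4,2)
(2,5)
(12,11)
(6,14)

Group B, Group B, Group A, Group A

A rule that fits every label: sum ≥ 15 — true of each 'Group A' example, false of each 'Group B' one.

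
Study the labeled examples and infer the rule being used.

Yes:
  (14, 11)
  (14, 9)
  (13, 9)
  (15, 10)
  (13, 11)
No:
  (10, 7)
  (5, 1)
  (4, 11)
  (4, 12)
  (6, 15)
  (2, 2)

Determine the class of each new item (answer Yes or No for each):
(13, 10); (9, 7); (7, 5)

Yes, No, No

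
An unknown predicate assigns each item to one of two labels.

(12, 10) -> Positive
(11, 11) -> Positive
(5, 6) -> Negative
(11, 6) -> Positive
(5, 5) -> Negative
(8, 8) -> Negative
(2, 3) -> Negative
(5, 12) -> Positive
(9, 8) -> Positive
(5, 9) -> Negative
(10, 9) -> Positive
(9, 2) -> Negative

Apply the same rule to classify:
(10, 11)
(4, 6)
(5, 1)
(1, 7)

Positive, Negative, Negative, Negative

The simplest hypothesis consistent with all the labels is: sum ≥ 17.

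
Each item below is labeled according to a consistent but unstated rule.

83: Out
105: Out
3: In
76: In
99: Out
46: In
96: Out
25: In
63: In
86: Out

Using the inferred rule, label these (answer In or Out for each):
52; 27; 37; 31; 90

The simplest hypothesis consistent with all the labels is: at most 76.
52: 52 ≤ 76 — qualifies, so In. 27: 27 ≤ 76 — qualifies, so In. 37: 37 ≤ 76 — qualifies, so In. 31: 31 ≤ 76 — qualifies, so In. 90: 90 > 76 — does not satisfy this, so Out.

In, In, In, In, Out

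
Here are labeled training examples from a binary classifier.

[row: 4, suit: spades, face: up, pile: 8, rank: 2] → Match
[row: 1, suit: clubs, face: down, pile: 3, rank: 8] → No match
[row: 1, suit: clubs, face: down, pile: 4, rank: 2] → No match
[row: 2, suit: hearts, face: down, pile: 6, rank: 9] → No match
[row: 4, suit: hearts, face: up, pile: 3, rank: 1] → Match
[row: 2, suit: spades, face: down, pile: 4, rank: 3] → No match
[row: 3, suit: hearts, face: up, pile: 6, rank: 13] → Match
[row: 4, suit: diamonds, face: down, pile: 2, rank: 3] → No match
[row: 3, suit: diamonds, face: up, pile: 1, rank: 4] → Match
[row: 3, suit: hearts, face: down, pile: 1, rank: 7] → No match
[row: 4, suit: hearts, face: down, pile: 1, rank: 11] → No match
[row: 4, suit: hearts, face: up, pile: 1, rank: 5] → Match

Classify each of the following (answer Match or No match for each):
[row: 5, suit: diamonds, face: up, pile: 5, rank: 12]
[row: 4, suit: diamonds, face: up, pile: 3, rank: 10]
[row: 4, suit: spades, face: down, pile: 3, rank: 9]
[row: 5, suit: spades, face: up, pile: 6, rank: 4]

Match, Match, No match, Match

Comparing the two groups points to one rule — face is up.
[row: 5, suit: diamonds, face: up, pile: 5, rank: 12] → face is up → Match.
[row: 4, suit: diamonds, face: up, pile: 3, rank: 10] → face is up → Match.
[row: 4, suit: spades, face: down, pile: 3, rank: 9] → face is down → No match.
[row: 5, suit: spades, face: up, pile: 6, rank: 4] → face is up → Match.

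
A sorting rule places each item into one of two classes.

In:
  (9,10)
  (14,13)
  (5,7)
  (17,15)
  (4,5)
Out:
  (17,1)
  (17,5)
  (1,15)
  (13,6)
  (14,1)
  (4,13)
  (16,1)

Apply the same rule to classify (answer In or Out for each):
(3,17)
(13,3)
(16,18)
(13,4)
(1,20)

Out, Out, In, Out, Out

One predicate separates the groups cleanly: |first − second| ≤ 2.
(3,17) → |3−17| = 14 → Out. (13,3) → |13−3| = 10 → Out. (16,18) → |16−18| = 2 → In. (13,4) → |13−4| = 9 → Out. (1,20) → |1−20| = 19 → Out.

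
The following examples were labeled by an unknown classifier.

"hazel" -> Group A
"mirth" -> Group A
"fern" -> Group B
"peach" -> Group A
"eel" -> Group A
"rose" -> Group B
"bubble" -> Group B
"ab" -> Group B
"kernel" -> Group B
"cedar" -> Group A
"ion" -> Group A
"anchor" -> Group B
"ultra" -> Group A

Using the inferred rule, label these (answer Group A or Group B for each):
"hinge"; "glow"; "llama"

Group A, Group B, Group A

The classifier is using: odd length.
"hinge": Group A (length 5). "glow": Group B (length 4). "llama": Group A (length 5).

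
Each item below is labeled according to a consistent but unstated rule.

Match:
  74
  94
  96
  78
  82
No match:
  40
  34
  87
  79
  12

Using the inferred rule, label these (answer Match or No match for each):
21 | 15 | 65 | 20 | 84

No match, No match, No match, No match, Match

The distinguishing property — even AND at least 74 — holds for all the 'Match' cases and none of the 'No match' cases.
21 — 21 is odd, 21 < 74, hence No match.
15 — 15 is odd, 15 < 74, hence No match.
65 — 65 is odd, 65 < 74, hence No match.
20 — 20 is even, 20 < 74, hence No match.
84 — 84 is even, 84 ≥ 74, hence Match.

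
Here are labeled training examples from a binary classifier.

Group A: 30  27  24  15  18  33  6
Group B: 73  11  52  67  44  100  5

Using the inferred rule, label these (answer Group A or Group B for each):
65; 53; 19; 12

Group B, Group B, Group B, Group A

One predicate separates the groups cleanly: multiple of 3.
65: 65 = 3·21 + 2, does not pass → Group B. 53: 53 = 3·17 + 2, does not pass → Group B. 19: 19 = 3·6 + 1, does not pass → Group B. 12: 12 = 3·4, passes → Group A.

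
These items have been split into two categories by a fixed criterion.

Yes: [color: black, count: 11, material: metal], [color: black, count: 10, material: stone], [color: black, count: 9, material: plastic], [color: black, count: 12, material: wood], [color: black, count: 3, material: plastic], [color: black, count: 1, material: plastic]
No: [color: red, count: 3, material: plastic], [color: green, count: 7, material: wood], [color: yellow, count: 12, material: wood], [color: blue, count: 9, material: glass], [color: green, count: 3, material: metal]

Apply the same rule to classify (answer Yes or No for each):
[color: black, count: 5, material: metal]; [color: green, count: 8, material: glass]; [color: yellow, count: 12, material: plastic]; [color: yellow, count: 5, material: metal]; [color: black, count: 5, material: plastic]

Yes, No, No, No, Yes

Comparing the two groups points to one rule — color is black.
Yes: [color: black, count: 5, material: metal], since color is black. No: [color: green, count: 8, material: glass], since color is green. No: [color: yellow, count: 12, material: plastic], since color is yellow. No: [color: yellow, count: 5, material: metal], since color is yellow. Yes: [color: black, count: 5, material: plastic], since color is black.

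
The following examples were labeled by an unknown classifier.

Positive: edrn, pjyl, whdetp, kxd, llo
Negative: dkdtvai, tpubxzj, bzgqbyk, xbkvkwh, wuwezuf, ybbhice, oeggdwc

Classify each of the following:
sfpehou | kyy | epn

Negative, Positive, Positive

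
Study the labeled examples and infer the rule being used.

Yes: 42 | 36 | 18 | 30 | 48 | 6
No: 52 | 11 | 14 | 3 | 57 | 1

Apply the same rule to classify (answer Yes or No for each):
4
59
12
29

No, No, Yes, No

Checking candidate rules against both groups, what survives is: multiple of 6.
4: 4 = 6·0 + 4 — fails this test, so No. 59: 59 = 6·9 + 5 — fails this test, so No. 12: 12 = 6·2 — fits, so Yes. 29: 29 = 6·4 + 5 — fails this test, so No.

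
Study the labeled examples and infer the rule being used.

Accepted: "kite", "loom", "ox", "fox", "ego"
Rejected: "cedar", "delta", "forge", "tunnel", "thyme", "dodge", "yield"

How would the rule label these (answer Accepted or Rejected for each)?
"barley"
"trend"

Every 'Accepted' example satisfies: length ≤ 4. None of the 'Rejected' examples do.
"barley": length 6 — does not pass, so Rejected. "trend": length 5 — does not pass, so Rejected.

Rejected, Rejected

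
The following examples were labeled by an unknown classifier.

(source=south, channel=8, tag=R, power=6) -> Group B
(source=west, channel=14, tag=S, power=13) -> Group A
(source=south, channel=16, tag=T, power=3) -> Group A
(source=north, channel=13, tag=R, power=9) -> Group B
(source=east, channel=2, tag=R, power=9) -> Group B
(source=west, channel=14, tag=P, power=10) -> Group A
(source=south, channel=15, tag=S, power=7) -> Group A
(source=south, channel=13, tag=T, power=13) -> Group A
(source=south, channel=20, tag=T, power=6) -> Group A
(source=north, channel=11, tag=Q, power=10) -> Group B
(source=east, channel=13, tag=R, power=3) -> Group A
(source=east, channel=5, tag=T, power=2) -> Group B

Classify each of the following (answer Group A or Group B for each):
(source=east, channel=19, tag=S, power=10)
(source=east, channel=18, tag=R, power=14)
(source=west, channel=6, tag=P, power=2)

Group A, Group A, Group B

Rule: channel ≥ 13 AND power ≠ 9. This holds for each 'Group A' example and fails for each 'Group B' one.
(source=east, channel=19, tag=S, power=10): channel = 19, power = 10, satisfies this → Group A.
(source=east, channel=18, tag=R, power=14): channel = 18, power = 14, satisfies this → Group A.
(source=west, channel=6, tag=P, power=2): channel = 6, power = 2, does not satisfy this → Group B.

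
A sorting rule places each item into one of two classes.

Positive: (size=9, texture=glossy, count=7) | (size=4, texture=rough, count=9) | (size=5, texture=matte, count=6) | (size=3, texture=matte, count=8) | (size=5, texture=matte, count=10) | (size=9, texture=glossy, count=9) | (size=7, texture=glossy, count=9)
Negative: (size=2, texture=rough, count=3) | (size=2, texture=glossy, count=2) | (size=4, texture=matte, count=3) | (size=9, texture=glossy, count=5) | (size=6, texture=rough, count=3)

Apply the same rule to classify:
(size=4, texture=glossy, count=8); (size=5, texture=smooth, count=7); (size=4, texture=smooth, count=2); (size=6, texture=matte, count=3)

Positive, Positive, Negative, Negative

The rule appears to be: count ≥ 6.
Positive: (size=4, texture=glossy, count=8), since count = 8.
Positive: (size=5, texture=smooth, count=7), since count = 7.
Negative: (size=4, texture=smooth, count=2), since count = 2.
Negative: (size=6, texture=matte, count=3), since count = 3.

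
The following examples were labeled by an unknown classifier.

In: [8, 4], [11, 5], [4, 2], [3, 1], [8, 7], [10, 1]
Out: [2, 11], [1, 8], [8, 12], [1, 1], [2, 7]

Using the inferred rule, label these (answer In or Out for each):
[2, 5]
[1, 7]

Looking at the examples, the only property every 'In' case has and every 'Out' case lacks is: first > second.
[2, 5]: 2 < 5 — does not satisfy this, so Out.
[1, 7]: 1 < 7 — does not satisfy this, so Out.

Out, Out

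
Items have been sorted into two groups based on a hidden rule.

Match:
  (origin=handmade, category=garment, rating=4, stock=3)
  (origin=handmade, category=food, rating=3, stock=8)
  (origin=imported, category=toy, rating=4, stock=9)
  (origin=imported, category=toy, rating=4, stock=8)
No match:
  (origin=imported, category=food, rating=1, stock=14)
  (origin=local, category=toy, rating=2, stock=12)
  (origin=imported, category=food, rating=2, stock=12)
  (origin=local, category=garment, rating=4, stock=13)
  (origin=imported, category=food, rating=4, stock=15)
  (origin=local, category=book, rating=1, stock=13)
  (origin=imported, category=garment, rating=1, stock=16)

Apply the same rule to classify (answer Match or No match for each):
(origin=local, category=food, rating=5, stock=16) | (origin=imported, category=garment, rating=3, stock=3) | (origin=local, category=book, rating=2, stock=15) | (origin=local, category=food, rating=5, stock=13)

No match, Match, No match, No match

All 'Match' examples share one property — stock ≤ 9 — and every 'No match' example lacks it.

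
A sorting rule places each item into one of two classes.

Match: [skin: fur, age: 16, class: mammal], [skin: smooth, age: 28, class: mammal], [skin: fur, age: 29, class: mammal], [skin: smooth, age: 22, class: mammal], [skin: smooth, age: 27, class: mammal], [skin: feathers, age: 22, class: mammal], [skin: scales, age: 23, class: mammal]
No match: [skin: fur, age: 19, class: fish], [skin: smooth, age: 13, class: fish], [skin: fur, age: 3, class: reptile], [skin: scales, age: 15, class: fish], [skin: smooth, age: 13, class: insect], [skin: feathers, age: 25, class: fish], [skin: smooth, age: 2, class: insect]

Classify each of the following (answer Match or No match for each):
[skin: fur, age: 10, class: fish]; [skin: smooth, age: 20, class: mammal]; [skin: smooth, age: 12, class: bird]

One predicate separates the groups cleanly: class is mammal.
[skin: fur, age: 10, class: fish]: No match (class is fish).
[skin: smooth, age: 20, class: mammal]: Match (class is mammal).
[skin: smooth, age: 12, class: bird]: No match (class is bird).

No match, Match, No match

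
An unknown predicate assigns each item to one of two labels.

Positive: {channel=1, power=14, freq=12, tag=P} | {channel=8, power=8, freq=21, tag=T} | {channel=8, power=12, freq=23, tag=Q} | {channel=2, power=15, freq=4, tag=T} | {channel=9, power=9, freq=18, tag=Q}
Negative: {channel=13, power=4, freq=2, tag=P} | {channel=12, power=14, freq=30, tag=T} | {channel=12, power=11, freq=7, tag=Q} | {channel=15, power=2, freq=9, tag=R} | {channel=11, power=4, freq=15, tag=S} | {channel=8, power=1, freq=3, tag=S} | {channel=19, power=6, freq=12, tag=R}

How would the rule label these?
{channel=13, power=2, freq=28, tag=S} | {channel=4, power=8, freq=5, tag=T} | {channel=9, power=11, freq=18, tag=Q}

Negative, Positive, Positive

The simplest hypothesis consistent with all the labels is: freq ≥ 4 AND channel ≤ 9.
{channel=13, power=2, freq=28, tag=S} — freq = 28, channel = 13, hence Negative. {channel=4, power=8, freq=5, tag=T} — freq = 5, channel = 4, hence Positive. {channel=9, power=11, freq=18, tag=Q} — freq = 18, channel = 9, hence Positive.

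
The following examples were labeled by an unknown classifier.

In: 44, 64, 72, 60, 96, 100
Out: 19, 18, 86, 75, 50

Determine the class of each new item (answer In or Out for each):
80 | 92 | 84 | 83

In, In, In, Out

Looking at the examples, the only property every 'In' case has and every 'Out' case lacks is: multiple of 4.
80: 80 = 4·20 — matches, so In. 92: 92 = 4·23 — matches, so In. 84: 84 = 4·21 — matches, so In. 83: 83 = 4·20 + 3 — fails the rule, so Out.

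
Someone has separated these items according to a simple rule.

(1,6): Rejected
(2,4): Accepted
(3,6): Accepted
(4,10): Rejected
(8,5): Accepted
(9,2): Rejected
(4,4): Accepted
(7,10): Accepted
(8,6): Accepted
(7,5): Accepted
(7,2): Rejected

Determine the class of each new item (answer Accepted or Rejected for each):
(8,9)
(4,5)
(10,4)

Accepted, Accepted, Rejected

The simplest hypothesis consistent with all the labels is: |first − second| ≤ 3.
Accepted: (8,9), since |8−9| = 1. Accepted: (4,5), since |4−5| = 1. Rejected: (10,4), since |10−4| = 6.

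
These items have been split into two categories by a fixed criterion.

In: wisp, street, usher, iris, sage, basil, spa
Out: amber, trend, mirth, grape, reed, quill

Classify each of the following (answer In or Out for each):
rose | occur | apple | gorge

In, Out, Out, Out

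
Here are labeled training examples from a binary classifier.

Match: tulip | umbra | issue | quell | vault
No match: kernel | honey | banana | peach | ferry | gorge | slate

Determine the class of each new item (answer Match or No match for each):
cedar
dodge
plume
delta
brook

The simplest hypothesis consistent with all the labels is: contains 'u'.
cedar: No match (no 'u').
dodge: No match (no 'u').
plume: Match (has 'u').
delta: No match (no 'u').
brook: No match (no 'u').

No match, No match, Match, No match, No match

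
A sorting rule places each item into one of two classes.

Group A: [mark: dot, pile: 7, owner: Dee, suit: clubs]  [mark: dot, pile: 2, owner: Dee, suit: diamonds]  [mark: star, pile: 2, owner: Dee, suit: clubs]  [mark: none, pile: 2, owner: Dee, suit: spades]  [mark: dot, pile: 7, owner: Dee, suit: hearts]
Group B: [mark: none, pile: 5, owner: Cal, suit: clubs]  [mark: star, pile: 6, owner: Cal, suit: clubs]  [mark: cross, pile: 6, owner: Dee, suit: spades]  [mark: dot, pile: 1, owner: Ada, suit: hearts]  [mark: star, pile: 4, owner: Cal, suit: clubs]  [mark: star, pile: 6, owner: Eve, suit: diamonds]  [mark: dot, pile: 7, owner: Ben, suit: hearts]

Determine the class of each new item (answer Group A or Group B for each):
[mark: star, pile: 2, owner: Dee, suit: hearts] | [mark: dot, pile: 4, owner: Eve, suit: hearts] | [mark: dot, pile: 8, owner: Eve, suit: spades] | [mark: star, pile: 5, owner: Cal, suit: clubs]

Group A, Group B, Group B, Group B

One predicate separates the groups cleanly: owner is Dee AND pile ≠ 6.
Group A: [mark: star, pile: 2, owner: Dee, suit: hearts], since owner is Dee, pile = 2.
Group B: [mark: dot, pile: 4, owner: Eve, suit: hearts], since owner is Eve, pile = 4.
Group B: [mark: dot, pile: 8, owner: Eve, suit: spades], since owner is Eve, pile = 8.
Group B: [mark: star, pile: 5, owner: Cal, suit: clubs], since owner is Cal, pile = 5.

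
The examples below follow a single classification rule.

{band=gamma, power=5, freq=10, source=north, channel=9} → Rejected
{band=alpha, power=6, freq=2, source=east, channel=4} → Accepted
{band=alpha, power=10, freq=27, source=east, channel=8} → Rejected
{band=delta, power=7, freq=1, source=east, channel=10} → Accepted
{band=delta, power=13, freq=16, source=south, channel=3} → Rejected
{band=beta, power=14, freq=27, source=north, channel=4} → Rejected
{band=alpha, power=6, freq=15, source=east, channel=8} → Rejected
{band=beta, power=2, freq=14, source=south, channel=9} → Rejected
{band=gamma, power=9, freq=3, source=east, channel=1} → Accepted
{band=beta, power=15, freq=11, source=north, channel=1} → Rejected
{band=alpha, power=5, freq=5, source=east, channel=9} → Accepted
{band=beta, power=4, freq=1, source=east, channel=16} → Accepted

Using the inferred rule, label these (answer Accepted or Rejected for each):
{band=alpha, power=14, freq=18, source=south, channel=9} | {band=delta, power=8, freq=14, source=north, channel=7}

Every 'Accepted' example satisfies: freq ≤ 5. None of the 'Rejected' examples do.
{band=alpha, power=14, freq=18, source=south, channel=9} → freq = 18 → Rejected.
{band=delta, power=8, freq=14, source=north, channel=7} → freq = 14 → Rejected.

Rejected, Rejected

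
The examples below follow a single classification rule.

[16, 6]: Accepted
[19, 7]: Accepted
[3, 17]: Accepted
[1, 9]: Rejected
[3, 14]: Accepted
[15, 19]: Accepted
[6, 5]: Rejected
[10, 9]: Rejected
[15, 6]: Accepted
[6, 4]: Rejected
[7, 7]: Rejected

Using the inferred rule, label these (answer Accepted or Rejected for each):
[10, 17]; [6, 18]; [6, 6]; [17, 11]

'Accepted' ⟺ max ≥ 14.
[10, 17] — max 17, hence Accepted. [6, 18] — max 18, hence Accepted. [6, 6] — max 6, hence Rejected. [17, 11] — max 17, hence Accepted.

Accepted, Accepted, Rejected, Accepted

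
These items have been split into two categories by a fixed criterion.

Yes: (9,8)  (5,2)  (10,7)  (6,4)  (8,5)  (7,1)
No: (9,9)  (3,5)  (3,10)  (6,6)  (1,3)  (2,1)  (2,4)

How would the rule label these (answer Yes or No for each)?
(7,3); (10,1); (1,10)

The rule appears to be: first > second AND sum ≥ 4.
(7,3) — 7 > 3, 7+3 = 10, hence Yes.
(10,1) — 10 > 1, 10+1 = 11, hence Yes.
(1,10) — 1 < 10, 1+10 = 11, hence No.

Yes, Yes, No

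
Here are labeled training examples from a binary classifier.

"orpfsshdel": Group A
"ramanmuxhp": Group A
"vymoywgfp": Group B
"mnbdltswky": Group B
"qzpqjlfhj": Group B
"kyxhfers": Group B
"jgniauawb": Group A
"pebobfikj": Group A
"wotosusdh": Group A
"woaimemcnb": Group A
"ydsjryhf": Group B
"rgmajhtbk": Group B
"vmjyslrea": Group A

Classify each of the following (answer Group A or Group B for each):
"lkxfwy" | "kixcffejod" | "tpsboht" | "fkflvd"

Group B, Group A, Group B, Group B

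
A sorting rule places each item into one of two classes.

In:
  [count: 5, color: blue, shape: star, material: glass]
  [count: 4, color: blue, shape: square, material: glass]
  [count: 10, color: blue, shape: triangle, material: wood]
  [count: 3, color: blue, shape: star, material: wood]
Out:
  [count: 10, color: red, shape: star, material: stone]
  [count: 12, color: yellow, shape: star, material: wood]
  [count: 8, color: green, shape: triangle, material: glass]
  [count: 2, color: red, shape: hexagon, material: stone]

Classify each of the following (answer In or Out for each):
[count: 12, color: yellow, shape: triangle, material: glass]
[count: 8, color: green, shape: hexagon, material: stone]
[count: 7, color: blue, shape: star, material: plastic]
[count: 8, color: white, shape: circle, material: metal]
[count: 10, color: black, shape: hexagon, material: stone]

Out, Out, In, Out, Out

The pattern is that an item is 'In' exactly when: color is blue.
[count: 12, color: yellow, shape: triangle, material: glass] → color is yellow → Out.
[count: 8, color: green, shape: hexagon, material: stone] → color is green → Out.
[count: 7, color: blue, shape: star, material: plastic] → color is blue → In.
[count: 8, color: white, shape: circle, material: metal] → color is white → Out.
[count: 10, color: black, shape: hexagon, material: stone] → color is black → Out.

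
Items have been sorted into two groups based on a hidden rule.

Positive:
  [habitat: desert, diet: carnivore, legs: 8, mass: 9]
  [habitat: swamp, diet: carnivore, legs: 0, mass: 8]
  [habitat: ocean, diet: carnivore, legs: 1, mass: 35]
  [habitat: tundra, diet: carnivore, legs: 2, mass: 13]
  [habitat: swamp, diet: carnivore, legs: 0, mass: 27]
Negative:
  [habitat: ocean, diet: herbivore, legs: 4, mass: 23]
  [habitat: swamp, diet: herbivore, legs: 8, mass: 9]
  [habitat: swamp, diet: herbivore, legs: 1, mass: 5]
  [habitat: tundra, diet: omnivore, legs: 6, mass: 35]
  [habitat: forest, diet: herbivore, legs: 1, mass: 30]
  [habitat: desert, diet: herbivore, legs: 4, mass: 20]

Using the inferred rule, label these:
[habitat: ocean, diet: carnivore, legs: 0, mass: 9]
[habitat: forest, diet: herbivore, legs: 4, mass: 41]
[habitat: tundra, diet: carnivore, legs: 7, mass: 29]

A rule that fits every label: diet is carnivore — true of each 'Positive' example, false of each 'Negative' one.
[habitat: ocean, diet: carnivore, legs: 0, mass: 9]: diet is carnivore — meets the rule, so Positive. [habitat: forest, diet: herbivore, legs: 4, mass: 41]: diet is herbivore — doesn't qualify, so Negative. [habitat: tundra, diet: carnivore, legs: 7, mass: 29]: diet is carnivore — meets the rule, so Positive.

Positive, Negative, Positive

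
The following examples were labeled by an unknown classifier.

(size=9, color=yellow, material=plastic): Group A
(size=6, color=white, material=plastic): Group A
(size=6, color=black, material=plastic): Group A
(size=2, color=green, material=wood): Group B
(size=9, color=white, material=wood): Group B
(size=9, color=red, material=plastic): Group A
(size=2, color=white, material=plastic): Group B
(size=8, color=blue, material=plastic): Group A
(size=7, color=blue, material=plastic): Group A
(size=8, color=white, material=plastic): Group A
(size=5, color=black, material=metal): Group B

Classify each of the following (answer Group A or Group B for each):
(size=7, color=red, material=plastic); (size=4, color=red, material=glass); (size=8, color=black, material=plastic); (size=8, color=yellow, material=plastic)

Every 'Group A' example satisfies: material is plastic AND size ≥ 5. None of the 'Group B' examples do.

Group A, Group B, Group A, Group A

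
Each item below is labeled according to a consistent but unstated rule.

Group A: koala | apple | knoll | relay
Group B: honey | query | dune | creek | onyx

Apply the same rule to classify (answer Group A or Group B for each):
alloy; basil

The classifier is using: contains 'l'.

Group A, Group A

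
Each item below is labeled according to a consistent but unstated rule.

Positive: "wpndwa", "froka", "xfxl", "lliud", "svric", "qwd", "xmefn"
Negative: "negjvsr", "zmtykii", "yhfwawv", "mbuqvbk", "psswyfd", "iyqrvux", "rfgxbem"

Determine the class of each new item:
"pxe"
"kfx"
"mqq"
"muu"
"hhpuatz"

Positive, Positive, Positive, Positive, Negative

All 'Positive' examples share one property — length ≤ 6 — and every 'Negative' example lacks it.
"pxe" — length 3, hence Positive.
"kfx" — length 3, hence Positive.
"mqq" — length 3, hence Positive.
"muu" — length 3, hence Positive.
"hhpuatz" — length 7, hence Negative.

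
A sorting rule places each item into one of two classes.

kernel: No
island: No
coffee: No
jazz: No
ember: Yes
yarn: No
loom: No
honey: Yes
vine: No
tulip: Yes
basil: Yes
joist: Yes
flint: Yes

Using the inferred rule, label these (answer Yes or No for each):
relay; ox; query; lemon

One predicate separates the groups cleanly: odd length.
relay: Yes (length 5). ox: No (length 2). query: Yes (length 5). lemon: Yes (length 5).

Yes, No, Yes, Yes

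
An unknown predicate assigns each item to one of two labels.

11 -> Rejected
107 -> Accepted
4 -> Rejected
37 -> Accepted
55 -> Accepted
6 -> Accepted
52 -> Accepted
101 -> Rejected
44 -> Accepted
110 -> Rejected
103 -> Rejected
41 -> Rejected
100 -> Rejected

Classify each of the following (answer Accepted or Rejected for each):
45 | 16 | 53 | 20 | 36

Accepted, Accepted, Accepted, Rejected, Accepted

All 'Accepted' examples share one property — digit sum ≥ 6 — and every 'Rejected' example lacks it.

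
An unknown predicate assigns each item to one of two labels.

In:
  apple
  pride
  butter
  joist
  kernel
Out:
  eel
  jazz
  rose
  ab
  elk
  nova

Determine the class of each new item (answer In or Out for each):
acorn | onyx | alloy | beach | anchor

Rule: length ≥ 5. This holds for each 'In' example and fails for each 'Out' one.
In: acorn, since length 5. Out: onyx, since length 4. In: alloy, since length 5. In: beach, since length 5. In: anchor, since length 6.

In, Out, In, In, In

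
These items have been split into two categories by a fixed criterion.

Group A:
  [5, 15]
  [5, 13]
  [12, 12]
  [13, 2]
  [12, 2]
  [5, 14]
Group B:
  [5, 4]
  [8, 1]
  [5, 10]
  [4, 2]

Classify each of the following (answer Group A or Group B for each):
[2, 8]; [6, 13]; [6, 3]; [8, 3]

Group B, Group A, Group B, Group B

The classifier is using: max ≥ 12.
[2, 8] → max 8 → Group B.
[6, 13] → max 13 → Group A.
[6, 3] → max 6 → Group B.
[8, 3] → max 8 → Group B.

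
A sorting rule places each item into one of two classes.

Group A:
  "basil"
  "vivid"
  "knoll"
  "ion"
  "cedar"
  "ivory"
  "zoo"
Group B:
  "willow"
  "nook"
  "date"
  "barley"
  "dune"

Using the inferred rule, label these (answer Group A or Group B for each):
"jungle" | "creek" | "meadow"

Rule: odd length. This holds for each 'Group A' example and fails for each 'Group B' one.
Group B: "jungle", since length 6.
Group A: "creek", since length 5.
Group B: "meadow", since length 6.

Group B, Group A, Group B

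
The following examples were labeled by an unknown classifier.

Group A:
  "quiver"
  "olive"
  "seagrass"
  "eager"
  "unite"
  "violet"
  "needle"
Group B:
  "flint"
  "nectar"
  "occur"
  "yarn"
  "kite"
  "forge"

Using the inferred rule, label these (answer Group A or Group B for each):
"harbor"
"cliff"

Group B, Group B

The distinguishing property — has ≥ 3 vowels — holds for all the 'Group A' cases and none of the 'Group B' cases.
Group B: "harbor", since 2 vowels. Group B: "cliff", since 1 vowel.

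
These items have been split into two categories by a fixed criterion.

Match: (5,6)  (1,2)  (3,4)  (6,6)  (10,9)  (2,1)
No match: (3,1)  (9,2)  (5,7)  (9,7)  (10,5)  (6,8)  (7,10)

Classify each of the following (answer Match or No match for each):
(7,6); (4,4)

Match, Match

The distinguishing property — |first − second| ≤ 1 — holds for all the 'Match' cases and none of the 'No match' cases.
(7,6): |7−6| = 1 — passes, so Match.
(4,4): |4−4| = 0 — passes, so Match.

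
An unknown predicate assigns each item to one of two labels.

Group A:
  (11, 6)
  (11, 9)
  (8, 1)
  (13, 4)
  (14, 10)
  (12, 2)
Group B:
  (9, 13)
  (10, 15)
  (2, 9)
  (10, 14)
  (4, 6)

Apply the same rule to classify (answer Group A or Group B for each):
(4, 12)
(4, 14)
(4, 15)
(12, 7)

The classifier is using: first > second.
(4, 12): Group B (4 < 12). (4, 14): Group B (4 < 14). (4, 15): Group B (4 < 15). (12, 7): Group A (12 > 7).

Group B, Group B, Group B, Group A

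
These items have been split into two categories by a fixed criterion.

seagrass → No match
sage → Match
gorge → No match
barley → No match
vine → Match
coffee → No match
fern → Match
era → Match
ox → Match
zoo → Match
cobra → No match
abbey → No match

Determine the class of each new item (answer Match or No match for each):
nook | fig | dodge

Match, Match, No match

Every 'Match' example satisfies: length ≤ 4. None of the 'No match' examples do.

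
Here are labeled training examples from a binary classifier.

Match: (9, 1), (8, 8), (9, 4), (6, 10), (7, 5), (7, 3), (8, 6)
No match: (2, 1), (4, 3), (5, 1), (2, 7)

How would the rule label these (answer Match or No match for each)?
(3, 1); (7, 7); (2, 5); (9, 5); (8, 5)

No match, Match, No match, Match, Match

The pattern is that an item is 'Match' exactly when: sum ≥ 10.
(3, 1): 3+1 = 4 — does not fit, so No match.
(7, 7): 7+7 = 14 — has this property, so Match.
(2, 5): 2+5 = 7 — does not fit, so No match.
(9, 5): 9+5 = 14 — has this property, so Match.
(8, 5): 8+5 = 13 — has this property, so Match.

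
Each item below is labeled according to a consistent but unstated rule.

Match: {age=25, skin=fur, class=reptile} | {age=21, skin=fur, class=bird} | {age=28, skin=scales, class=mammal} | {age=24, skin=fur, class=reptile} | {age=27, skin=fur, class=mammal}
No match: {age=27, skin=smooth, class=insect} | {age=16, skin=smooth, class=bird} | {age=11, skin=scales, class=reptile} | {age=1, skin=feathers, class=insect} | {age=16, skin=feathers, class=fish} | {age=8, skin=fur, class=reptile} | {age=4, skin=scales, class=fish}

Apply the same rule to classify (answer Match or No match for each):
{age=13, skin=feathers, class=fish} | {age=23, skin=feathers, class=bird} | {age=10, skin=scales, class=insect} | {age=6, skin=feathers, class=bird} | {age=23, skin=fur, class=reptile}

No match, Match, No match, No match, Match

A rule that fits every label: skin is not smooth AND age ≥ 21 — true of each 'Match' example, false of each 'No match' one.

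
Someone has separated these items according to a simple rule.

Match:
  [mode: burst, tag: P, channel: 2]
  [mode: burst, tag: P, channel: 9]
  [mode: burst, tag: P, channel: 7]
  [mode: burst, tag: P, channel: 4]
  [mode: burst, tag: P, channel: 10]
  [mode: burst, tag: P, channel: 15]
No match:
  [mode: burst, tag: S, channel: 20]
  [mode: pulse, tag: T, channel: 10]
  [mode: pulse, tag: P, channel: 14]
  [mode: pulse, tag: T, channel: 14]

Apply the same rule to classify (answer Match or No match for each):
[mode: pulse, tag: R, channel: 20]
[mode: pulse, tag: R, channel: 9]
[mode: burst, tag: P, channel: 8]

Rule: tag is P AND mode is burst. This holds for each 'Match' example and fails for each 'No match' one.
[mode: pulse, tag: R, channel: 20]: tag is R, mode is pulse — doesn't qualify, so No match. [mode: pulse, tag: R, channel: 9]: tag is R, mode is pulse — doesn't qualify, so No match. [mode: burst, tag: P, channel: 8]: tag is P, mode is burst — matches, so Match.

No match, No match, Match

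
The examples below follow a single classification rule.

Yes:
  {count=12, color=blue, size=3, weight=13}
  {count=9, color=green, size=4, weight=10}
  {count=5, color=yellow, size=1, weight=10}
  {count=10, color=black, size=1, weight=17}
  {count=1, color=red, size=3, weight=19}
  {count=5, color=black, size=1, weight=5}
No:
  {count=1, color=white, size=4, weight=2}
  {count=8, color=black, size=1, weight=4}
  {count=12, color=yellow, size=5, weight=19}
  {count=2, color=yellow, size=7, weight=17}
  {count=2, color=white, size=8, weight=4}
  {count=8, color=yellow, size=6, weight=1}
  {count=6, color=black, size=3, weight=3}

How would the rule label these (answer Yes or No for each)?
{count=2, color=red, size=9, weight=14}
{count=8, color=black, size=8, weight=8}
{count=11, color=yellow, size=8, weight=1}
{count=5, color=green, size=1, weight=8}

No, No, No, Yes

Every 'Yes' example satisfies: size ≤ 4 AND weight ≥ 5. None of the 'No' examples do.
{count=2, color=red, size=9, weight=14} — size = 9, weight = 14, hence No. {count=8, color=black, size=8, weight=8} — size = 8, weight = 8, hence No. {count=11, color=yellow, size=8, weight=1} — size = 8, weight = 1, hence No. {count=5, color=green, size=1, weight=8} — size = 1, weight = 8, hence Yes.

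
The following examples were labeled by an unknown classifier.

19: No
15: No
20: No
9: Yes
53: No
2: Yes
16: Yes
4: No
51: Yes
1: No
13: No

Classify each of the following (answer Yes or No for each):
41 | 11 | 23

Comparing the two groups points to one rule — ≡ 2 (mod 7).
41 — 41 mod 7 = 6, hence No. 11 — 11 mod 7 = 4, hence No. 23 — 23 mod 7 = 2, hence Yes.

No, No, Yes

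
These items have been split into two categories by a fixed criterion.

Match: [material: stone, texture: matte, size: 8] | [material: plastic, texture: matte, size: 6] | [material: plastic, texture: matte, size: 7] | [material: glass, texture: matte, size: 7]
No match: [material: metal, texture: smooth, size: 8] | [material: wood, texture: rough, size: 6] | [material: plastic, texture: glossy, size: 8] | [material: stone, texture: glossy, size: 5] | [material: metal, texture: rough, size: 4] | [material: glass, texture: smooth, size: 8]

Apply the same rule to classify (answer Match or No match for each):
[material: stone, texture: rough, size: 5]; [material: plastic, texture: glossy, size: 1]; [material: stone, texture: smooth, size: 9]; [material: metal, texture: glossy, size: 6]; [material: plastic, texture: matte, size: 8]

No match, No match, No match, No match, Match

Every 'Match' example satisfies: texture is matte. None of the 'No match' examples do.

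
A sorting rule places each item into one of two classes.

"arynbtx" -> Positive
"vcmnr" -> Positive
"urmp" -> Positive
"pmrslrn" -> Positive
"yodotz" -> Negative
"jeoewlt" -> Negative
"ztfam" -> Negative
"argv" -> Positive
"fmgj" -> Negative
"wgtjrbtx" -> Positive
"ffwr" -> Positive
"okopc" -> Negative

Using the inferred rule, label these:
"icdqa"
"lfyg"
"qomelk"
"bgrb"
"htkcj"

Negative, Negative, Negative, Positive, Negative

Looking at the examples, the only property every 'Positive' case has and every 'Negative' case lacks is: contains 'r'.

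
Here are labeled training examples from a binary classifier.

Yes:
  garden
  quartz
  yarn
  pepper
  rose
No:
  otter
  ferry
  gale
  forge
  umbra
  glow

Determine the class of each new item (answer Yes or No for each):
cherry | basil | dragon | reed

Yes, No, Yes, Yes

A rule that fits every label: even length AND contains 'r' — true of each 'Yes' example, false of each 'No' one.
cherry — length 6, has 'r', hence Yes. basil — length 5, no 'r', hence No. dragon — length 6, has 'r', hence Yes. reed — length 4, has 'r', hence Yes.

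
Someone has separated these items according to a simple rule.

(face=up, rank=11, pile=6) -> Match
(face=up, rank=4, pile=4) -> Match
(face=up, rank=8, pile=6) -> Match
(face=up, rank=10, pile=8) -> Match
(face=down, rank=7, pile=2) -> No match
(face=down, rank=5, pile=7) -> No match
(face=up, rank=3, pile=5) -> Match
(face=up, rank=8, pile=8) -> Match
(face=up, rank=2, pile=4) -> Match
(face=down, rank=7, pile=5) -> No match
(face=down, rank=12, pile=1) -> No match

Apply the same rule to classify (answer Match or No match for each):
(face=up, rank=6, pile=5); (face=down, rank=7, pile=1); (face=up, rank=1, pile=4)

One predicate separates the groups cleanly: face is up.

Match, No match, Match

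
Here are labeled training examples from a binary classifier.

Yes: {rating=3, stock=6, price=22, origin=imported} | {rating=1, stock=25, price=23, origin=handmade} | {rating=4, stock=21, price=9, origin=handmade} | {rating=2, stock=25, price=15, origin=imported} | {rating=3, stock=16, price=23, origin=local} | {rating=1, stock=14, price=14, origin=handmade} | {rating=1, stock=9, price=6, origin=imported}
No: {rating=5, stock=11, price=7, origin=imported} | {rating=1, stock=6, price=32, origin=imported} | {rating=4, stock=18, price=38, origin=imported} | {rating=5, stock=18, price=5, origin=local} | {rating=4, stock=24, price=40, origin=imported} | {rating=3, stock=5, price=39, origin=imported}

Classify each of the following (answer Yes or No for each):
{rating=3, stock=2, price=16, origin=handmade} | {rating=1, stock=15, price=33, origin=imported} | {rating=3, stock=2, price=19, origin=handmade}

The classifier is using: rating ≤ 4 AND price ≤ 23.

Yes, No, Yes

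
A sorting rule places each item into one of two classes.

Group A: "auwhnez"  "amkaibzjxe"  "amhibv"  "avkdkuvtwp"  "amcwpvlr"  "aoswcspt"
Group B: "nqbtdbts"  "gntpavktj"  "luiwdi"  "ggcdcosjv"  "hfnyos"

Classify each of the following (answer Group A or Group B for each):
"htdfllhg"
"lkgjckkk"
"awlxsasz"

Group B, Group B, Group A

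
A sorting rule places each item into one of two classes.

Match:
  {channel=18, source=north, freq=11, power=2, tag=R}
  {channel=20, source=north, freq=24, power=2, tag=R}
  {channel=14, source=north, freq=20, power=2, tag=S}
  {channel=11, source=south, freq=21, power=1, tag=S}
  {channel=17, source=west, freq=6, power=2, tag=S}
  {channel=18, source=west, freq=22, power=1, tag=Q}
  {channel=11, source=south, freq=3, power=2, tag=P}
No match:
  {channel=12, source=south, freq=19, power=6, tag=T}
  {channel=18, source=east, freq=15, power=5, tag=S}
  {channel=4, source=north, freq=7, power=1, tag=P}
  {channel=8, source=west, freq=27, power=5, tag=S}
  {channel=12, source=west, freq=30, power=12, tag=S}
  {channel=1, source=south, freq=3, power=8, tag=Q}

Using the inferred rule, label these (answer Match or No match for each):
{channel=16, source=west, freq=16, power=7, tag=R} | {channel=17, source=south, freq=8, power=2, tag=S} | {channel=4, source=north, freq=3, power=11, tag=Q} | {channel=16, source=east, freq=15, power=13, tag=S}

One predicate separates the groups cleanly: channel ≥ 8 AND power ≤ 2.
{channel=16, source=west, freq=16, power=7, tag=R} → channel = 16, power = 7 → No match.
{channel=17, source=south, freq=8, power=2, tag=S} → channel = 17, power = 2 → Match.
{channel=4, source=north, freq=3, power=11, tag=Q} → channel = 4, power = 11 → No match.
{channel=16, source=east, freq=15, power=13, tag=S} → channel = 16, power = 13 → No match.

No match, Match, No match, No match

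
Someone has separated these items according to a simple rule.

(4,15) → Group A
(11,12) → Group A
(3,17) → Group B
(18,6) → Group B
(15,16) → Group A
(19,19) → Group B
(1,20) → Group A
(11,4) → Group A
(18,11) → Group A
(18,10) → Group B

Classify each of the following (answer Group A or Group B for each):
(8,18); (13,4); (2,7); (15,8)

Group B, Group A, Group A, Group A

Checking candidate rules against both groups, what survives is: sum is odd.
Group B: (8,18), since 8+18 = 26.
Group A: (13,4), since 13+4 = 17.
Group A: (2,7), since 2+7 = 9.
Group A: (15,8), since 15+8 = 23.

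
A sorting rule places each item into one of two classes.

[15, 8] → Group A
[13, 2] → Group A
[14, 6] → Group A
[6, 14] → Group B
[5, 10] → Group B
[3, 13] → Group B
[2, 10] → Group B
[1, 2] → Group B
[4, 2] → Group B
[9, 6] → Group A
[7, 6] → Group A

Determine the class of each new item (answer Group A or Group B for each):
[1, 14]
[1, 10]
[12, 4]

Group B, Group B, Group A

The classifier is using: first ≥ 7.
Group B: [1, 14], since first 1.
Group B: [1, 10], since first 1.
Group A: [12, 4], since first 12.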